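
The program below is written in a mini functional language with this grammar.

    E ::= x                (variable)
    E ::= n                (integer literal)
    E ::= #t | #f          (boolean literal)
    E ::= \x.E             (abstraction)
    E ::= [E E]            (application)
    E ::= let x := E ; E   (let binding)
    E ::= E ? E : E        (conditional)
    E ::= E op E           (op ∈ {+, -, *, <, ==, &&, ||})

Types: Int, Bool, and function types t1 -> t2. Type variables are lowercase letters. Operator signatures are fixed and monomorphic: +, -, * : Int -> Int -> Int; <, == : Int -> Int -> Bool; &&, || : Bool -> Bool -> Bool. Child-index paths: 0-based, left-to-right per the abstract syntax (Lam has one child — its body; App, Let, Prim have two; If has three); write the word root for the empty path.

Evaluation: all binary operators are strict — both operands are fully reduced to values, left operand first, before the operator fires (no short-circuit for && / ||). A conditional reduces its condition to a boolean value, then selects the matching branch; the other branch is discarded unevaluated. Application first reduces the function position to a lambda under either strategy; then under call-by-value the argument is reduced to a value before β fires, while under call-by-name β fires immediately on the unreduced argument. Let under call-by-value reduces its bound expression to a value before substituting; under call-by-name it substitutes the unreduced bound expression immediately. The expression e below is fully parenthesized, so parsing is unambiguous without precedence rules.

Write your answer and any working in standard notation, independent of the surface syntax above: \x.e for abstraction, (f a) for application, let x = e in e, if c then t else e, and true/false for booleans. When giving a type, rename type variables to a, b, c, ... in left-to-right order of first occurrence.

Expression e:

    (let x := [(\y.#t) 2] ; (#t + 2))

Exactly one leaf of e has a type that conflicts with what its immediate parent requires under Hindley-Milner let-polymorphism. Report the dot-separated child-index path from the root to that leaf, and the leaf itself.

Derivation:
\y._ : a -> Bool
  unify a -> Bool ~ Int -> b
  unify a ~ Int
  unify Bool ~ b
_ _ : Bool
let x : Bool
  unify Bool ~ Int
  FAIL: mismatch Bool ~ Int

Answer: 1.0 : true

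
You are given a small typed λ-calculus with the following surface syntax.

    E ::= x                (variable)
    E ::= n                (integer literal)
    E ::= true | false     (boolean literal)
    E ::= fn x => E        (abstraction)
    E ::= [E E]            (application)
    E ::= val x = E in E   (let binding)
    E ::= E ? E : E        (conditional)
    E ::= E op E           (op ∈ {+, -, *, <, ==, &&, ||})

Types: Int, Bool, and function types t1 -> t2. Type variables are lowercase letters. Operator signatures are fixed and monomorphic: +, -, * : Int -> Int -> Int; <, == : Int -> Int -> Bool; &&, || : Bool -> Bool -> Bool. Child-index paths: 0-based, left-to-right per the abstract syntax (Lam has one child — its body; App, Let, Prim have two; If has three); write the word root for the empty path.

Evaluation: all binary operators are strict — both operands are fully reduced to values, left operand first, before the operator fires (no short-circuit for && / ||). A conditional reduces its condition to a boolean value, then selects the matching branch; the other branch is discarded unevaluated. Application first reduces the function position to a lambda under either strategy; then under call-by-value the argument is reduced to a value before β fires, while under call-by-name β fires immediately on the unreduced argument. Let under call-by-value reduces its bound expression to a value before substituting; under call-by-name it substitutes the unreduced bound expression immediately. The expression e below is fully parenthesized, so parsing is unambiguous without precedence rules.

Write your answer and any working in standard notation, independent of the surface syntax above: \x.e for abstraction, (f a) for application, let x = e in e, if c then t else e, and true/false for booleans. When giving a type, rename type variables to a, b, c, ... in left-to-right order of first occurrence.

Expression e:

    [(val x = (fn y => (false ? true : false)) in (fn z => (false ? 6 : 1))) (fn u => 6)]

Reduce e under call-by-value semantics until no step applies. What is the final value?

Trace:
step 0: ((let x = (\y.(if false then true else false)) in (\z.(if false then 6 else 1))) (\u.6))
step 1: [let@0] ((\z.(if false then 6 else 1)) (\u.6))
step 2: [beta@root] (if false then 6 else 1)
step 3: [if@root] 1

Answer: 1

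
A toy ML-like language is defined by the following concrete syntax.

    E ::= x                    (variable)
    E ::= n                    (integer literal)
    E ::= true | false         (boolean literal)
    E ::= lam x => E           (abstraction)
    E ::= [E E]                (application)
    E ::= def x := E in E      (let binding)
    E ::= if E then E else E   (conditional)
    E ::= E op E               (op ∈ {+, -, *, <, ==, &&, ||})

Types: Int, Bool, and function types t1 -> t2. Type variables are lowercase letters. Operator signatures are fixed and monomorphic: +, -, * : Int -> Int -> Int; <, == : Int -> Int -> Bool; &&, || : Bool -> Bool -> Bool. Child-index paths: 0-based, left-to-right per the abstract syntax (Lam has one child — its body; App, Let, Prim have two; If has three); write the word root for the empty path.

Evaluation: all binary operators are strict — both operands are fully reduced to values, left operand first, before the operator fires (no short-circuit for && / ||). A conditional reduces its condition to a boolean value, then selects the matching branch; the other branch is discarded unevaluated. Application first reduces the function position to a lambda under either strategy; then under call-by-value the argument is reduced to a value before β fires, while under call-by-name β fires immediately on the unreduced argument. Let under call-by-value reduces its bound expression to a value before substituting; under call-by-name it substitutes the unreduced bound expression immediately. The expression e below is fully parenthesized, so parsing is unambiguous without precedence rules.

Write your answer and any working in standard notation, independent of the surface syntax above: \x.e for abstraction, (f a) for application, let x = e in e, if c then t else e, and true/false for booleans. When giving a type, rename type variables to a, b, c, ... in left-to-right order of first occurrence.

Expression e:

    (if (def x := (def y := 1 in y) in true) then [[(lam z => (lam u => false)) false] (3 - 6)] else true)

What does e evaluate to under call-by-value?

Trace:
step 0: (if (let x = (let y = 1 in y) in true) then (((\z.(\u.false)) false) (3 - 6)) else true)
step 1: [let@0.0] (if (let x = 1 in true) then (((\z.(\u.false)) false) (3 - 6)) else true)
step 2: [let@0] (if true then (((\z.(\u.false)) false) (3 - 6)) else true)
step 3: [if@root] (((\z.(\u.false)) false) (3 - 6))
step 4: [beta@0] ((\u.false) (3 - 6))
step 5: [delta@1] ((\u.false) -3)
step 6: [beta@root] false

Answer: false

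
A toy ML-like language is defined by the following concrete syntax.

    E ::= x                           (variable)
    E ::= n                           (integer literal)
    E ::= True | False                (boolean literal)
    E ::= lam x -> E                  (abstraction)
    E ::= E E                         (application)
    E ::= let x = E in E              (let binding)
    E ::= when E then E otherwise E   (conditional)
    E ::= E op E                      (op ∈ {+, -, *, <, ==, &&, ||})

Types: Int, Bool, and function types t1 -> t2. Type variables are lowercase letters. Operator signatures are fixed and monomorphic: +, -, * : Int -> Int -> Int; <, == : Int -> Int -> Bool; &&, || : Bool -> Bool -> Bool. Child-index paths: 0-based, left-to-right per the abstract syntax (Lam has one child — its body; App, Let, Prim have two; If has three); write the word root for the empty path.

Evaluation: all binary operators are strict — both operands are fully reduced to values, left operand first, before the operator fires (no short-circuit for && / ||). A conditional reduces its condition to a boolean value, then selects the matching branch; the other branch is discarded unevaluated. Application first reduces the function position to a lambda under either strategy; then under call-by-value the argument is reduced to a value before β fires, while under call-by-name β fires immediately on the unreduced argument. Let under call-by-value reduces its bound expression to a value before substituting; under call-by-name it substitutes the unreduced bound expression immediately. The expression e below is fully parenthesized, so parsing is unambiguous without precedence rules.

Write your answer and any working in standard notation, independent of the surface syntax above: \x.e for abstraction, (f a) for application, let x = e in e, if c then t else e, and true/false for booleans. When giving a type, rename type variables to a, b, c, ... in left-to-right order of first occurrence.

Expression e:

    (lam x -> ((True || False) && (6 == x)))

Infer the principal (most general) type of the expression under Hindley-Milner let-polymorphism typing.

Answer: Int -> Bool

Derivation:
  unify Bool ~ Bool
  unify Bool ~ Bool
  unify Bool ~ Bool
  unify Int ~ Int
x : a
  unify a ~ Int
  unify Bool ~ Bool
\x._ : Int -> Bool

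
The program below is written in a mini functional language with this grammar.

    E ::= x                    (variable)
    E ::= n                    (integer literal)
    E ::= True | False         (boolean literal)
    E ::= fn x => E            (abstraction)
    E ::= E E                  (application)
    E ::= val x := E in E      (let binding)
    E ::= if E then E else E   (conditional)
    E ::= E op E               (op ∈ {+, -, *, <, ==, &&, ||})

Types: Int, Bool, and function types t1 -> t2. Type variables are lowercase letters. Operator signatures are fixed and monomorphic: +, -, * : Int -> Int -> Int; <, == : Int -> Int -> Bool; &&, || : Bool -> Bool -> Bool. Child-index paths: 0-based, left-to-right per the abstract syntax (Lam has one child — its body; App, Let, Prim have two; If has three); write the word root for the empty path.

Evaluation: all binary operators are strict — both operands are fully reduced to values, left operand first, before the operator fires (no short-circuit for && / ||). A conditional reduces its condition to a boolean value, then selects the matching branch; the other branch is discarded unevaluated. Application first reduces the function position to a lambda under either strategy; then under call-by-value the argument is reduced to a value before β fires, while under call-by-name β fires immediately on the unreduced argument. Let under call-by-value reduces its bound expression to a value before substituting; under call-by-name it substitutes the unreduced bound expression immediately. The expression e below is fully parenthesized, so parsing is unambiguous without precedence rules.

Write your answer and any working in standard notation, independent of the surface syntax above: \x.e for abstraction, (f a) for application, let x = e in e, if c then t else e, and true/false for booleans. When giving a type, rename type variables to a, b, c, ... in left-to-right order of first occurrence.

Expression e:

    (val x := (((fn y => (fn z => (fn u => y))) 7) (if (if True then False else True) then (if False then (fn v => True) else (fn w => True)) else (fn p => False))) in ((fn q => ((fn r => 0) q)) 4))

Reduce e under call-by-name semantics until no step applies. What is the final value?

Answer: 0

Working:
step 0: (let x = (((\y.(\z.(\u.y))) 7) (if (if true then false else true) then (if false then (\v.true) else (\w.true)) else (\p.false))) in ((\q.((\r.0) q)) 4))
step 1: [let@root] ((\q.((\r.0) q)) 4)
step 2: [beta@root] ((\r.0) 4)
step 3: [beta@root] 0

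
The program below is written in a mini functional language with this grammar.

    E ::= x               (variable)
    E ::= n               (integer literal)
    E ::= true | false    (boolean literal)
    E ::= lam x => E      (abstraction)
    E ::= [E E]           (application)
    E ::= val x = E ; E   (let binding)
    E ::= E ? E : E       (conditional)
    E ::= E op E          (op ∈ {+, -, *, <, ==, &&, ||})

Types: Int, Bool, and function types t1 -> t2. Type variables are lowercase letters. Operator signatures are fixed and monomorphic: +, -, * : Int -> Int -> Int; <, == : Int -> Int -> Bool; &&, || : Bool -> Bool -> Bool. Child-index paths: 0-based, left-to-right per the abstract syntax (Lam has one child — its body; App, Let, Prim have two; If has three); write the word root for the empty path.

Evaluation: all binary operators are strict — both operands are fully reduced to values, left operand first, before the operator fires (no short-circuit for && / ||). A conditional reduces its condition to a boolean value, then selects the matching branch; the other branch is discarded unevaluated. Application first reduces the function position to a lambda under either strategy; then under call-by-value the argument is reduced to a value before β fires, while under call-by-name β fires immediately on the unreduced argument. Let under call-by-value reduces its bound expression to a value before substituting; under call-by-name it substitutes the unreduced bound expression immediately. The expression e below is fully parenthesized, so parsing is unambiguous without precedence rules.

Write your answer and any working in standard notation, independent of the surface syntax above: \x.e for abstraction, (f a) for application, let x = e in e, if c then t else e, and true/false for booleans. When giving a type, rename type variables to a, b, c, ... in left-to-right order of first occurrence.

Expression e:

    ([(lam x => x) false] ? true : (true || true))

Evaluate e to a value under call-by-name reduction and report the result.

Answer: true

Working:
step 0: (if ((\x.x) false) then true else (true || true))
step 1: [beta@0] (if false then true else (true || true))
step 2: [if@root] (true || true)
step 3: [delta@root] true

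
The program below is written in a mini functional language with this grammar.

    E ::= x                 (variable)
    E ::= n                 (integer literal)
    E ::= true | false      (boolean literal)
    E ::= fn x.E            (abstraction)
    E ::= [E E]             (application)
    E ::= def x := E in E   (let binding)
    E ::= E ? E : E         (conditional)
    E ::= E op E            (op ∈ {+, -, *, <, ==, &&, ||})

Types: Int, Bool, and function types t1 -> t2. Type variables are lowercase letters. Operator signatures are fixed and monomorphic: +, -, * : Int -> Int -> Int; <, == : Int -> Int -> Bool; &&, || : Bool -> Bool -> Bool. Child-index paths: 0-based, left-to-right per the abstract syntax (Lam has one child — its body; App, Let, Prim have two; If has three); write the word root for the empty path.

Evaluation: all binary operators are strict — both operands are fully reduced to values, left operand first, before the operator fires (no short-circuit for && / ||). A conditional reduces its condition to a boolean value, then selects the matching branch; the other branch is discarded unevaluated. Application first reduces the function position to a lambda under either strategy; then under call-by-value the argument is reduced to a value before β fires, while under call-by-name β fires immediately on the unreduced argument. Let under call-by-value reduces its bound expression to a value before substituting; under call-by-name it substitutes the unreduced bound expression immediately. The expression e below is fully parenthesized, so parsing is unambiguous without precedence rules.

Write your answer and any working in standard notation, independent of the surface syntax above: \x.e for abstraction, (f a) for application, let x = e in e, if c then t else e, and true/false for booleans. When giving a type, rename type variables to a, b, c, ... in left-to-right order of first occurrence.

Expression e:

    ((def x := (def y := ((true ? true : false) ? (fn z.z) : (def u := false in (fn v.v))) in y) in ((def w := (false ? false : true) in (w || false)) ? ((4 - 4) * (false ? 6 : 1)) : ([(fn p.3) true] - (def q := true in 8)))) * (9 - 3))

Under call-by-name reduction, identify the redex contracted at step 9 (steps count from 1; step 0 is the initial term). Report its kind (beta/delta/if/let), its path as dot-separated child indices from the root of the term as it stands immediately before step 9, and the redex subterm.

Working:
step 0: ((let x = (let y = (if (if true then true else false) then (\z.z) else (let u = false in (\v.v))) in y) in (if (let w = (if false then false else true) in (w || false)) then ((4 - 4) * (if false then 6 else 1)) else (((\p.3) true) - (let q = true in 8)))) * (9 - 3))
step 1: [let@0] ((if (let w = (if false then false else true) in (w || false)) then ((4 - 4) * (if false then 6 else 1)) else (((\p.3) true) - (let q = true in 8))) * (9 - 3))
step 2: [let@0.0] ((if ((if false then false else true) || false) then ((4 - 4) * (if false then 6 else 1)) else (((\p.3) true) - (let q = true in 8))) * (9 - 3))
step 3: [if@0.0.0] ((if (true || false) then ((4 - 4) * (if false then 6 else 1)) else (((\p.3) true) - (let q = true in 8))) * (9 - 3))
step 4: [delta@0.0] ((if true then ((4 - 4) * (if false then 6 else 1)) else (((\p.3) true) - (let q = true in 8))) * (9 - 3))
step 5: [if@0] (((4 - 4) * (if false then 6 else 1)) * (9 - 3))
step 6: [delta@0.0] ((0 * (if false then 6 else 1)) * (9 - 3))
step 7: [if@0.1] ((0 * 1) * (9 - 3))
step 8: [delta@0] (0 * (9 - 3))
step 9: [delta@1] (0 * 6)

Answer: delta at 1 : (9 - 3)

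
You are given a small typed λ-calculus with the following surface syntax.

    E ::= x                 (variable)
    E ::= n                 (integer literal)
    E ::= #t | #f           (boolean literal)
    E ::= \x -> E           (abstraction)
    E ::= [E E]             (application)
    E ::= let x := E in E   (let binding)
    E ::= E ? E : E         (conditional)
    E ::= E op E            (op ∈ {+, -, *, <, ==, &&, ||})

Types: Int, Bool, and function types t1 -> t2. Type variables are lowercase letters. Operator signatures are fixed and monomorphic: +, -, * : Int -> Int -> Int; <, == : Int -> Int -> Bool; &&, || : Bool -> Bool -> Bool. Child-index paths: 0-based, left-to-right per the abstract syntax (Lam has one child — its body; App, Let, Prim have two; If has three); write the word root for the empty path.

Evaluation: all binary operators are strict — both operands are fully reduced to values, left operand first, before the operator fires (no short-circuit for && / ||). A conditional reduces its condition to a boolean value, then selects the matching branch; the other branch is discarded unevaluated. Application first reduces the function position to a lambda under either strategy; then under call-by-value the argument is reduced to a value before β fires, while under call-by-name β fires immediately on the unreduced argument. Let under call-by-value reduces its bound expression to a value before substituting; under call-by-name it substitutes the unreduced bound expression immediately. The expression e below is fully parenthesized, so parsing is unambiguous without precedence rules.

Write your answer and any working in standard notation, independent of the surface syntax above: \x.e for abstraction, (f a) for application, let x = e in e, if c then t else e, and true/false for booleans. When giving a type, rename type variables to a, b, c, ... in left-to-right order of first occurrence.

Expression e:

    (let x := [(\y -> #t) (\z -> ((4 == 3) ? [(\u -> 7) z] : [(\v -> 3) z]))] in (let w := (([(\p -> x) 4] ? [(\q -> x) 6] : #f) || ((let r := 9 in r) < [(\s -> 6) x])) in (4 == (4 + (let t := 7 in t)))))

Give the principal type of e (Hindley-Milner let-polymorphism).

Answer: Bool

Derivation:
\y._ : a -> Bool
  unify Int ~ Int
  unify Int ~ Int
  unify Bool ~ Bool
\u._ : c -> Int
z : b
  unify c -> Int ~ b -> d
  unify c ~ b
  unify Int ~ d
_ _ : Int
\v._ : e -> Int
z : b
  unify e -> Int ~ b -> f
  unify e ~ b
  unify Int ~ f
_ _ : Int
  unify Int ~ Int
\z._ : b -> Int
  unify a -> Bool ~ (b -> Int) -> g
  unify a ~ b -> Int
  unify Bool ~ g
_ _ : Bool
let x : Bool
x : Bool
\p._ : h -> Bool
  unify h -> Bool ~ Int -> i
  unify h ~ Int
  unify Bool ~ i
_ _ : Bool
  unify Bool ~ Bool
x : Bool
\q._ : j -> Bool
  unify j -> Bool ~ Int -> k
  unify j ~ Int
  unify Bool ~ k
_ _ : Bool
  unify Bool ~ Bool
  unify Bool ~ Bool
let r : Int
r : Int
  unify Int ~ Int
\s._ : l -> Int
x : Bool
  unify l -> Int ~ Bool -> m
  unify l ~ Bool
  unify Int ~ m
_ _ : Int
  unify Int ~ Int
  unify Bool ~ Bool
let w : Bool
  unify Int ~ Int
  unify Int ~ Int
let t : Int
t : Int
  unify Int ~ Int
  unify Int ~ Int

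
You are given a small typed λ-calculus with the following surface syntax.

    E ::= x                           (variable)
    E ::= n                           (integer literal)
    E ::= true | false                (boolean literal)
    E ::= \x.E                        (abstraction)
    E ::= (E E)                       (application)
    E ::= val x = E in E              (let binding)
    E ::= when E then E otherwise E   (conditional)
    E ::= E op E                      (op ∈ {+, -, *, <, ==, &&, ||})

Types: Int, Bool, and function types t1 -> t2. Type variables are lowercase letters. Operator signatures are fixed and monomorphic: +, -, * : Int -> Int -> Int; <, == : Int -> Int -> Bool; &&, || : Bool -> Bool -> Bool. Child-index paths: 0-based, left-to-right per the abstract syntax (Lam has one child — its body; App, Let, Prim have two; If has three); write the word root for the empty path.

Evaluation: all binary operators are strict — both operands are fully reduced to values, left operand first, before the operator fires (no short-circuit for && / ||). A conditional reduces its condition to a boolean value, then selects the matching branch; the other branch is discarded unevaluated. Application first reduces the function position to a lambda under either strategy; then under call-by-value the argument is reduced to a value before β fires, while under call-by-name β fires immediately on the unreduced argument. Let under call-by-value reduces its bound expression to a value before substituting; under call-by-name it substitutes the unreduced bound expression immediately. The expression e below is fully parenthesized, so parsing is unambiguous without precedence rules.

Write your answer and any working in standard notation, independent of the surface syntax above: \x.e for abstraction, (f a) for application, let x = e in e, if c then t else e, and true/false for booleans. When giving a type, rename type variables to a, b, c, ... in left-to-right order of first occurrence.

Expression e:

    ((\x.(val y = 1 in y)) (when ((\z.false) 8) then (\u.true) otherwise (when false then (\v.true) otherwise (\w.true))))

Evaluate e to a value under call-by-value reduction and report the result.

Answer: 1

Derivation:
step 0: ((\x.(let y = 1 in y)) (if ((\z.false) 8) then (\u.true) else (if false then (\v.true) else (\w.true))))
step 1: [beta@1.0] ((\x.(let y = 1 in y)) (if false then (\u.true) else (if false then (\v.true) else (\w.true))))
step 2: [if@1] ((\x.(let y = 1 in y)) (if false then (\v.true) else (\w.true)))
step 3: [if@1] ((\x.(let y = 1 in y)) (\w.true))
step 4: [beta@root] (let y = 1 in y)
step 5: [let@root] 1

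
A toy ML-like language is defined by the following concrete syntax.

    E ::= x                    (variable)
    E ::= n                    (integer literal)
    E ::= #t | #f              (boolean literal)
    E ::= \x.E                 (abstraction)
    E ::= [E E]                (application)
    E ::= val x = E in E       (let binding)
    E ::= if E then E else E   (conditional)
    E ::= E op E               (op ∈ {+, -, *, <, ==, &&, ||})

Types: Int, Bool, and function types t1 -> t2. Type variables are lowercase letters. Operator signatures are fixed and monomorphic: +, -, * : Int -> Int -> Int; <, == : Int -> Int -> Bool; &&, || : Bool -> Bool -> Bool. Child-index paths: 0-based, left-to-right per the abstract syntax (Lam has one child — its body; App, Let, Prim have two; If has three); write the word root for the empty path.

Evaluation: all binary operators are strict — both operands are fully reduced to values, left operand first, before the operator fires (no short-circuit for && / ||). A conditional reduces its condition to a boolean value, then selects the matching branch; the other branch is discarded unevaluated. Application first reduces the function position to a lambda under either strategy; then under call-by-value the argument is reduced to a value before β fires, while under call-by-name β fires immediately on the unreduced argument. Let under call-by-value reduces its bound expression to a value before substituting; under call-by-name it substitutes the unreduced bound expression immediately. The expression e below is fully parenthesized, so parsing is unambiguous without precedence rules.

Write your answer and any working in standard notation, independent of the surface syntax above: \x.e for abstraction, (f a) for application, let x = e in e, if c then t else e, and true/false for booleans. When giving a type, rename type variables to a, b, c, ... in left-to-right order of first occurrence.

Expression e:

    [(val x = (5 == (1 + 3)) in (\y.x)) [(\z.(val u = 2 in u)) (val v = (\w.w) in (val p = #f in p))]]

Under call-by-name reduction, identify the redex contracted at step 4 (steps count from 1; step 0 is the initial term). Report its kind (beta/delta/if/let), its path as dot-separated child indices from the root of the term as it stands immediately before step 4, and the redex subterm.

Answer: delta at root : (5 == 4)

Working:
step 0: ((let x = (5 == (1 + 3)) in (\y.x)) ((\z.(let u = 2 in u)) (let v = (\w.w) in (let p = false in p))))
step 1: [let@0] ((\y.(5 == (1 + 3))) ((\z.(let u = 2 in u)) (let v = (\w.w) in (let p = false in p))))
step 2: [beta@root] (5 == (1 + 3))
step 3: [delta@1] (5 == 4)
step 4: [delta@root] false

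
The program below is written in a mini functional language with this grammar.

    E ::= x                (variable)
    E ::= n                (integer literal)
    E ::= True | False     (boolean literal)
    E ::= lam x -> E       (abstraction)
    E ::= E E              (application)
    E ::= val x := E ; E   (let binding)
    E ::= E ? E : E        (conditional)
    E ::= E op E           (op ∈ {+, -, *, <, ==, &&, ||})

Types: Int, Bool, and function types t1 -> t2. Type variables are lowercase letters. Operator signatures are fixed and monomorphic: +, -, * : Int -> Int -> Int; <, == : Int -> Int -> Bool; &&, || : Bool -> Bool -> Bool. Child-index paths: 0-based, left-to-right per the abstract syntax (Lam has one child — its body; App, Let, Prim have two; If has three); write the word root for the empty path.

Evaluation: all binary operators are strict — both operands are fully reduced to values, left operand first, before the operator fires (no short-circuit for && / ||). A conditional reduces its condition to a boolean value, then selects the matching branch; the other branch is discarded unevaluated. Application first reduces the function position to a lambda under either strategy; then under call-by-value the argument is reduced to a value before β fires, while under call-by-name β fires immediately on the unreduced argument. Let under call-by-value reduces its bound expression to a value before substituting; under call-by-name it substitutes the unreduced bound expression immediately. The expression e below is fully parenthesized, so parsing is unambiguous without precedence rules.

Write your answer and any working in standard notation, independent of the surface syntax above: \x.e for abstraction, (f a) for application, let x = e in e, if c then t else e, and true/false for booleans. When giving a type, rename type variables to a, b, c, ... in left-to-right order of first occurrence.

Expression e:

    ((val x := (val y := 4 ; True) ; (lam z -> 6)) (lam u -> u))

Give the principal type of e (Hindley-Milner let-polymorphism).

Answer: Int

Derivation:
let y : Int
let x : Bool
\z._ : a -> Int
u : b
\u._ : b -> b
  unify a -> Int ~ (b -> b) -> c
  unify a ~ b -> b
  unify Int ~ c
_ _ : Int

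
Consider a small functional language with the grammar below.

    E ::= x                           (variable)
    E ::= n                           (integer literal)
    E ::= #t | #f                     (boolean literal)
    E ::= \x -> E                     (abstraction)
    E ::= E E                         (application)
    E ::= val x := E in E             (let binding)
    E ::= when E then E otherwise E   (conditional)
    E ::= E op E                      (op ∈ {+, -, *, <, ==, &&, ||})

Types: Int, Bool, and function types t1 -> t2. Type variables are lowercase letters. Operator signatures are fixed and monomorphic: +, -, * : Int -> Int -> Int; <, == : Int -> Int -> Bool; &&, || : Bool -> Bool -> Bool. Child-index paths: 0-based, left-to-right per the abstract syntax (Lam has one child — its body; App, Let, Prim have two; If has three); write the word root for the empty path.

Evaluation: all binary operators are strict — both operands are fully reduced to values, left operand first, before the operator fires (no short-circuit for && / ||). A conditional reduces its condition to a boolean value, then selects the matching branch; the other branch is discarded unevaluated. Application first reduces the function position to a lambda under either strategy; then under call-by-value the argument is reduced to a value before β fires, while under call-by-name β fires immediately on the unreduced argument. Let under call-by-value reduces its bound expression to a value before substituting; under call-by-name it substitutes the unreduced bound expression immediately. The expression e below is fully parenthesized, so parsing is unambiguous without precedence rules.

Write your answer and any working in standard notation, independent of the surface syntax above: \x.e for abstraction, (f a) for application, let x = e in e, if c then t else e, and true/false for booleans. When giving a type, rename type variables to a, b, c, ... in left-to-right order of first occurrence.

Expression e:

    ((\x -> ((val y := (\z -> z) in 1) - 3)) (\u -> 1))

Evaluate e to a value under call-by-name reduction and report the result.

Working:
step 0: ((\x.((let y = (\z.z) in 1) - 3)) (\u.1))
step 1: [beta@root] ((let y = (\z.z) in 1) - 3)
step 2: [let@0] (1 - 3)
step 3: [delta@root] -2

Answer: -2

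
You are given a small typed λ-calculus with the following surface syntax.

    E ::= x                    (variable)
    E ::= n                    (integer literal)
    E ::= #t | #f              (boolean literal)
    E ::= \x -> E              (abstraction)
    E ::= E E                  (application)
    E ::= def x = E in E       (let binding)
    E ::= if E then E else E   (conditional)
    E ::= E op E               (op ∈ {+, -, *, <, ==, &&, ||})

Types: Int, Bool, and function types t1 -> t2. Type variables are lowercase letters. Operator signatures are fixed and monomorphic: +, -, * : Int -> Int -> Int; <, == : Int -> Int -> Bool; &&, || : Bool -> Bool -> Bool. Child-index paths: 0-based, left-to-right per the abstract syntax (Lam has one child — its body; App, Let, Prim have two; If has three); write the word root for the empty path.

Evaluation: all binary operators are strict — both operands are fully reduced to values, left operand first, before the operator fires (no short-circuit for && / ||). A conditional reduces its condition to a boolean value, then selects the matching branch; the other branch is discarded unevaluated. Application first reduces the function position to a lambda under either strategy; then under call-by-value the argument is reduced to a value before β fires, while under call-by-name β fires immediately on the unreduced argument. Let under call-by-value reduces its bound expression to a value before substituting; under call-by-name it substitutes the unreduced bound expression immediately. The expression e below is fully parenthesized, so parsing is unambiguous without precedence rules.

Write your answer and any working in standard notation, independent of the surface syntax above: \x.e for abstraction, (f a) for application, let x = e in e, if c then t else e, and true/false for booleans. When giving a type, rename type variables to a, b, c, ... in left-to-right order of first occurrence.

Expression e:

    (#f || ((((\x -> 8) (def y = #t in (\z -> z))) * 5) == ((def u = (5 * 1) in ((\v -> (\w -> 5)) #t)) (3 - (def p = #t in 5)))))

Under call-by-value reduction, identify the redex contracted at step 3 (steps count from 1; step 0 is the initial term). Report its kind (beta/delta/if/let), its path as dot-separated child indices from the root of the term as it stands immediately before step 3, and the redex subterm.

Answer: delta at 1.0 : (8 * 5)

Derivation:
step 0: (false || ((((\x.8) (let y = true in (\z.z))) * 5) == ((let u = (5 * 1) in ((\v.(\w.5)) true)) (3 - (let p = true in 5)))))
step 1: [let@1.0.0.1] (false || ((((\x.8) (\z.z)) * 5) == ((let u = (5 * 1) in ((\v.(\w.5)) true)) (3 - (let p = true in 5)))))
step 2: [beta@1.0.0] (false || ((8 * 5) == ((let u = (5 * 1) in ((\v.(\w.5)) true)) (3 - (let p = true in 5)))))
step 3: [delta@1.0] (false || (40 == ((let u = (5 * 1) in ((\v.(\w.5)) true)) (3 - (let p = true in 5)))))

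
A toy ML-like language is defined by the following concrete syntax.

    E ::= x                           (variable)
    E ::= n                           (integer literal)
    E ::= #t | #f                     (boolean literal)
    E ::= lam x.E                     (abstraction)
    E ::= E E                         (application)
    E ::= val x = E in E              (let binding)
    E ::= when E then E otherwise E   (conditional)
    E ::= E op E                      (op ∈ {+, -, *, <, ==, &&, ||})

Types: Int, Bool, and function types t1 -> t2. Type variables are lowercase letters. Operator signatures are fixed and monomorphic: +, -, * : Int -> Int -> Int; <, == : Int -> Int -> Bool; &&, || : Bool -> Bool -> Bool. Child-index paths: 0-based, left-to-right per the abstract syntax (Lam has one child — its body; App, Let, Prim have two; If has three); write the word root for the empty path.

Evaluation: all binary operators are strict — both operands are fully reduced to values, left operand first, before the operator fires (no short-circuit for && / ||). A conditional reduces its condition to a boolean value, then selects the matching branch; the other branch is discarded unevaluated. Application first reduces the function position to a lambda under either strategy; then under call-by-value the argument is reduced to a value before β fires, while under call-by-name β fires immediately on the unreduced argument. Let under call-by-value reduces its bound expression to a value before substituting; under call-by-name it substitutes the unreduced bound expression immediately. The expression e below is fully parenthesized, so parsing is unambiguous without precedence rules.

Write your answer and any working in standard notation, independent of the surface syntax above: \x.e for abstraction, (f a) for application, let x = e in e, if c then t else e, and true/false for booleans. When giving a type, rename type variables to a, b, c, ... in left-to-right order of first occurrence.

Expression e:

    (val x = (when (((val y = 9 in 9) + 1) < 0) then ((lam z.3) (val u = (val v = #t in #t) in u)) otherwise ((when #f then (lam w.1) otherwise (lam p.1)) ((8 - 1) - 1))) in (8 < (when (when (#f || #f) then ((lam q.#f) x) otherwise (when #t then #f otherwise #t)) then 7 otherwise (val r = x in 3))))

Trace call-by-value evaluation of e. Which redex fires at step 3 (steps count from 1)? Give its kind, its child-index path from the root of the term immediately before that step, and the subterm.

Derivation:
step 0: (let x = (if (((let y = 9 in 9) + 1) < 0) then ((\z.3) (let u = (let v = true in true) in u)) else ((if false then (\w.1) else (\p.1)) ((8 - 1) - 1))) in (8 < (if (if (false || false) then ((\q.false) x) else (if true then false else true)) then 7 else (let r = x in 3))))
step 1: [let@0.0.0.0] (let x = (if ((9 + 1) < 0) then ((\z.3) (let u = (let v = true in true) in u)) else ((if false then (\w.1) else (\p.1)) ((8 - 1) - 1))) in (8 < (if (if (false || false) then ((\q.false) x) else (if true then false else true)) then 7 else (let r = x in 3))))
step 2: [delta@0.0.0] (let x = (if (10 < 0) then ((\z.3) (let u = (let v = true in true) in u)) else ((if false then (\w.1) else (\p.1)) ((8 - 1) - 1))) in (8 < (if (if (false || false) then ((\q.false) x) else (if true then false else true)) then 7 else (let r = x in 3))))
step 3: [delta@0.0] (let x = (if false then ((\z.3) (let u = (let v = true in true) in u)) else ((if false then (\w.1) else (\p.1)) ((8 - 1) - 1))) in (8 < (if (if (false || false) then ((\q.false) x) else (if true then false else true)) then 7 else (let r = x in 3))))

Answer: delta at 0.0 : (10 < 0)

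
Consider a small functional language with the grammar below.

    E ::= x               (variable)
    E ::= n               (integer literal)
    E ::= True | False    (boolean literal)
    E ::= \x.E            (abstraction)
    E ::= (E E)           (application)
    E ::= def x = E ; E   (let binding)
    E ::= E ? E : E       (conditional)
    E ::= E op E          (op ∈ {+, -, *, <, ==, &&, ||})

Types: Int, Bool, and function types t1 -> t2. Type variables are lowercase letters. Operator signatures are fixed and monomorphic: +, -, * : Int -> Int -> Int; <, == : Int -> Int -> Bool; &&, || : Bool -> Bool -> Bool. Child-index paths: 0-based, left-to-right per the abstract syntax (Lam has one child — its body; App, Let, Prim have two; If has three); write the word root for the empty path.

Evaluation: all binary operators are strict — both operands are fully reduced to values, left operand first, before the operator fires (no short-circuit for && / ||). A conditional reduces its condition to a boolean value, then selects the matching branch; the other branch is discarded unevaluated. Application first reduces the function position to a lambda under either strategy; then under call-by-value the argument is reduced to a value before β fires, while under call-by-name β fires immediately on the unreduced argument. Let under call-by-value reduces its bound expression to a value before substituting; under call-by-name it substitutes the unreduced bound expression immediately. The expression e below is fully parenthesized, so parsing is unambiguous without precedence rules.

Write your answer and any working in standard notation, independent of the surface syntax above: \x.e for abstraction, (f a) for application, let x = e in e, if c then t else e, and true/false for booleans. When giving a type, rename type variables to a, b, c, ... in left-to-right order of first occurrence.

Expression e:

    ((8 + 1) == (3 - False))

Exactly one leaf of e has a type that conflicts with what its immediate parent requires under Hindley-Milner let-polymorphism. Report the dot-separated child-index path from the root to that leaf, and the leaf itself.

Answer: 1.1 : false

Derivation:
  unify Int ~ Int
  unify Int ~ Int
  unify Int ~ Int
  unify Int ~ Int
  unify Bool ~ Int
  FAIL: mismatch Bool ~ Int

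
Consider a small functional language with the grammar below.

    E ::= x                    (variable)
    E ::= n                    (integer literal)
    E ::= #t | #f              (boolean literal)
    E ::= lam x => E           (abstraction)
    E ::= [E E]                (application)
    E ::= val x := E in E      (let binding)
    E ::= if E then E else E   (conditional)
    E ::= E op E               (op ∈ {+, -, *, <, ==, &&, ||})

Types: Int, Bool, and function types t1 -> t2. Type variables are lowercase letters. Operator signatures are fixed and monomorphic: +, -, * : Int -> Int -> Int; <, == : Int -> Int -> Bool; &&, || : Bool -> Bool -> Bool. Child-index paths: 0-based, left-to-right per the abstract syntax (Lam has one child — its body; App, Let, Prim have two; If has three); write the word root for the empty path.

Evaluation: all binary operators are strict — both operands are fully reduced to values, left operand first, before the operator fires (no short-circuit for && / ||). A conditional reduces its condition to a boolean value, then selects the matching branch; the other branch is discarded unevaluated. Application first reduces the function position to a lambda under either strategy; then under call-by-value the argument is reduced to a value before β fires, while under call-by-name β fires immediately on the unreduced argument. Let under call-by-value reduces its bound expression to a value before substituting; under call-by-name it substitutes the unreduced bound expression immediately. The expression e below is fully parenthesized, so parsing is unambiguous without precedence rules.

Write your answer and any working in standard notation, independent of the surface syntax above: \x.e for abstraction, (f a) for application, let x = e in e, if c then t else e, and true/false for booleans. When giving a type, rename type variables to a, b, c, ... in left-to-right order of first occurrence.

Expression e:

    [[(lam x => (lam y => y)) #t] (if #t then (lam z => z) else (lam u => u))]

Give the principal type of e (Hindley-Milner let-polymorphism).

Trace:
y : b
\y._ : b -> b
\x._ : a -> b -> b
  unify a -> b -> b ~ Bool -> c
  unify a ~ Bool
  unify b -> b ~ c
_ _ : b -> b
  unify Bool ~ Bool
z : d
\z._ : d -> d
u : e
\u._ : e -> e
  unify d -> d ~ e -> e
  unify d ~ e
  unify e ~ e
  unify b -> b ~ (e -> e) -> f
  unify b ~ e -> e
  unify e -> e ~ f
_ _ : e -> e

Answer: a -> a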